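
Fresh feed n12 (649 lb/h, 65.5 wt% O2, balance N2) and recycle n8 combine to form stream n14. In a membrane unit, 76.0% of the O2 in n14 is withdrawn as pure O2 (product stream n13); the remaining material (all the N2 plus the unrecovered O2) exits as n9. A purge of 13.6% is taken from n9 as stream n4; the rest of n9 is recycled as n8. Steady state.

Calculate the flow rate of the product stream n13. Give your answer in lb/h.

O2 in n14: m_A = 649×0.655 + (1−0.136)·(1−0.760)·m_A, so m_A = 425.1/0.7926 = 536.3 lb/h.
Product n13 = 0.760×536.3 = 407.59 lb/h.

407.6 lb/h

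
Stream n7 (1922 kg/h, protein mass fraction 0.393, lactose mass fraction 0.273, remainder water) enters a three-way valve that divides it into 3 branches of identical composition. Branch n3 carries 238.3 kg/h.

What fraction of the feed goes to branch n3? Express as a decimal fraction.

Fraction to n3 = 238.3/1922 = 0.1240.

0.124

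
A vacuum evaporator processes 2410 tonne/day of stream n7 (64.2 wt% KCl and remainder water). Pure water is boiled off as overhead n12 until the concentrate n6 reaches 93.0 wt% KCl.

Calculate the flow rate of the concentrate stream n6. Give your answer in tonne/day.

KCl is conserved: 2410×0.642 = 1547.2 tonne/day all reports to the concentrate.
Concentrate = 1547.2/(target fraction) = 1663.7 tonne/day.

1664 tonne/day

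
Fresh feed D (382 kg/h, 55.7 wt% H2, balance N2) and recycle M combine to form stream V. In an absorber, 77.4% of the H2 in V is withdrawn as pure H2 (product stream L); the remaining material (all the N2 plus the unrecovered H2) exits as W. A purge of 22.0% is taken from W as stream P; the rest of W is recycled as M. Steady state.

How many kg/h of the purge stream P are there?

N2 enters only via D and leaves only via the purge: 382×0.443 = 0.220×(N2 in W), and the absorber passes all N2, so N2 in V = N2 in W = 769.21 kg/h.
H2 in V: m_A = 382×0.557 + (1−0.220)·(1−0.774)·m_A, so m_A = 212.77/0.8237 = 258.31 kg/h.
W = (1−0.774)×258.31 + 769.21 = 827.59 kg/h.
Purge P = 0.220×827.59 = 182.07 kg/h.

182.1 kg/h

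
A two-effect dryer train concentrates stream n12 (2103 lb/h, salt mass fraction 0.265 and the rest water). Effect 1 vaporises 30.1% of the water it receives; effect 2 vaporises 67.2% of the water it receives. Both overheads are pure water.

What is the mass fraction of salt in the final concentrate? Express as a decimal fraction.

water in feed = 2103×0.735 = 1545.7 lb/h.
After stage 1: water left = (1−0.301)×1545.7 = 1080.4; stream total = 1637.7 lb/h.
After stage 2: water left = (1−0.672)×1080.4 = 354.39; final concentrate = 911.68 lb/h.
salt fraction = 557.3/911.68 = 0.611.

0.611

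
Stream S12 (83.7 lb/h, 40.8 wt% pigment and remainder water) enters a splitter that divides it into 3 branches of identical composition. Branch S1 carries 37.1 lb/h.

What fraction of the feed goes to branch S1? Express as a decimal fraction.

0.443

Fraction to S1 = 37.1/83.7 = 0.4432.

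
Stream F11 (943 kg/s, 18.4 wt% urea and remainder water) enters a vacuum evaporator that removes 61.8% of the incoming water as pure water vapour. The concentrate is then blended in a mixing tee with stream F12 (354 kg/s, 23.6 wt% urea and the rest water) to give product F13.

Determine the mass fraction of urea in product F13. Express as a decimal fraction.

0.3129

Vapour removed = 0.618×0.816×943 = 475.54 kg/s; concentrate = 467.46 kg/s.
urea reaching the mixer = 173.51 (from concentrate) + 354×0.236 = 257.06 kg/s.
Product flow = 467.46 + 354 = 821.46 kg/s; urea fraction = 0.3129.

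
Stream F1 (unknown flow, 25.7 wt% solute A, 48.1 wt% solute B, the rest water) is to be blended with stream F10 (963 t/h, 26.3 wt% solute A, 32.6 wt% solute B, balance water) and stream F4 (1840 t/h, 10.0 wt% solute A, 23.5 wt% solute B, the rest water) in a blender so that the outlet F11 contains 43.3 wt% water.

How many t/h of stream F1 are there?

2372 t/h

Let F1 be the unknown flow. Total out = 2803 + F1.
water balance: 1619.4 + 0.262·F1 = 0.433·(2803 + F1)
(0.262 − 0.433)·F1 = 0.433×2803 − 1619.4 = -405.69
F1 = -405.69 / -0.171 = 2372.5 t/h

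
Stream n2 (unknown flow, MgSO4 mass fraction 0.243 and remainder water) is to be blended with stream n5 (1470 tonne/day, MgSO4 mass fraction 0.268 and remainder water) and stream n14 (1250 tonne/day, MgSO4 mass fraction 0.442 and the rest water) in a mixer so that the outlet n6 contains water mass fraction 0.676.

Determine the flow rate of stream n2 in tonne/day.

Let n2 be the unknown flow. Total out = 2720 + n2.
water balance: 1773.5 + 0.757·n2 = 0.676·(2720 + n2)
(0.757 − 0.676)·n2 = 0.676×2720 − 1773.5 = 65.18
n2 = 65.18 / 0.081 = 804.69 tonne/day

804.7 tonne/day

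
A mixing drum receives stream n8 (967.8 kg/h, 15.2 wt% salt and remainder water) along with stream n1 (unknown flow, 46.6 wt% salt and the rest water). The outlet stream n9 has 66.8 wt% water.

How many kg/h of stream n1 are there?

Let n1 be the unknown flow. Total out = 967.8 + n1.
water balance: 820.69 + 0.534·n1 = 0.668·(967.8 + n1)
(0.534 − 0.668)·n1 = 0.668×967.8 − 820.69 = -174.2
n1 = -174.2 / -0.134 = 1300 kg/h

1300 kg/h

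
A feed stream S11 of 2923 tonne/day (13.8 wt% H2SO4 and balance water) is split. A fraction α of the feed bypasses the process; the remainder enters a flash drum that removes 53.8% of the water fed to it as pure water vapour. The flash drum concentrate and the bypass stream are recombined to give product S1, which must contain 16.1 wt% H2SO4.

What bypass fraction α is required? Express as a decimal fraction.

All 2923×0.138 = 403.37 tonne/day of H2SO4 reaches S1, so S1 = 403.37/0.161 = 2505.4 tonne/day and vapour = 417.57 tonne/day.
The evaporator receives (1−α)·2923 of feed at 0.862 water and removes 0.538 of that water:
0.538×0.862×(1−α)×2923 = 417.57
(1−α) = 417.57/1355.6 = 0.3080;  α = 0.6920.

0.692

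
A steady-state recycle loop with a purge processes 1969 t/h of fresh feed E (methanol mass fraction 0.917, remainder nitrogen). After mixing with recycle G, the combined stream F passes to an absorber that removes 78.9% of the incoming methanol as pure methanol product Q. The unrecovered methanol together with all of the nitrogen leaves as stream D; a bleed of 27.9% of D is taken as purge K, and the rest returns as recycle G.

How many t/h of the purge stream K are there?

288.8 t/h

nitrogen enters only via E and leaves only via the purge: 1969×0.083 = 0.279×(nitrogen in D), and the absorber passes all nitrogen, so nitrogen in F = nitrogen in D = 585.76 t/h.
methanol in F: m_A = 1969×0.917 + (1−0.279)·(1−0.789)·m_A, so m_A = 1805.6/0.8479 = 2129.5 t/h.
D = (1−0.789)×2129.5 + 585.76 = 1035.1 t/h.
Purge K = 0.279×1035.1 = 288.79 t/h.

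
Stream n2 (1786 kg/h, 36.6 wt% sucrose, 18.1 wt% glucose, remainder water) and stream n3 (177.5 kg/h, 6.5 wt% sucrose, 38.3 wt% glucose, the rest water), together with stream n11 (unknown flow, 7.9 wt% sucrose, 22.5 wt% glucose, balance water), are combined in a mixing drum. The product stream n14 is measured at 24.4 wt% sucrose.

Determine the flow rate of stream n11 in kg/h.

Let n11 be the unknown flow. Total out = 1963.5 + n11.
sucrose balance: 665.21 + 0.079·n11 = 0.244·(1963.5 + n11)
(0.079 − 0.244)·n11 = 0.244×1963.5 − 665.21 = -186.12
n11 = -186.12 / -0.165 = 1128 kg/h

1128 kg/h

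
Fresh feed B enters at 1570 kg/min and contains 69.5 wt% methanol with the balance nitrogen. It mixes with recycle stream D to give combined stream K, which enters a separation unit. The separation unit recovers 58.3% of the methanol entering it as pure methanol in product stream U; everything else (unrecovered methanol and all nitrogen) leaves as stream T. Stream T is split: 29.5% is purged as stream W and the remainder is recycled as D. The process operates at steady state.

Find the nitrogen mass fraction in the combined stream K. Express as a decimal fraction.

nitrogen enters only via B and leaves only via the purge: 1570×0.305 = 0.295×(nitrogen in T), and the separation unit passes all nitrogen, so nitrogen in K = nitrogen in T = 1623.2 kg/min.
methanol in K: m_A = 1570×0.695 + (1−0.295)·(1−0.583)·m_A, so m_A = 1091.1/0.7060 = 1545.5 kg/min.
K = 1545.5 + 1623.2 = 3168.7 kg/min.
nitrogen fraction in K = 1623.2/3168.7 = 0.5123.

0.5123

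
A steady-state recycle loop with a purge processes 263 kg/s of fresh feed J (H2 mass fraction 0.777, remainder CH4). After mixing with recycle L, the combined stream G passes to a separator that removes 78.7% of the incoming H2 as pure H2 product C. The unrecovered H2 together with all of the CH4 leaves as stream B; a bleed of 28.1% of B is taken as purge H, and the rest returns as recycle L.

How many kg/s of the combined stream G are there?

CH4 enters only via J and leaves only via the purge: 263×0.223 = 0.281×(CH4 in B), and the separator passes all CH4, so CH4 in G = CH4 in B = 208.72 kg/s.
H2 in G: m_A = 263×0.777 + (1−0.281)·(1−0.787)·m_A, so m_A = 204.35/0.8469 = 241.31 kg/s.
G = 241.31 + 208.72 = 450.02 kg/s.

450 kg/s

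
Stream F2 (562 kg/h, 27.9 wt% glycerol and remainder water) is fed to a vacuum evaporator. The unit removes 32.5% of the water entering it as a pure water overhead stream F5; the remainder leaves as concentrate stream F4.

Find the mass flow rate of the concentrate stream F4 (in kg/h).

430.3 kg/h

water entering = 562×0.721 = 405.2 kg/h; overhead removed = 0.325×405.2 = 131.69 kg/h.
Concentrate = 562 − 131.69 = 430.31 kg/h.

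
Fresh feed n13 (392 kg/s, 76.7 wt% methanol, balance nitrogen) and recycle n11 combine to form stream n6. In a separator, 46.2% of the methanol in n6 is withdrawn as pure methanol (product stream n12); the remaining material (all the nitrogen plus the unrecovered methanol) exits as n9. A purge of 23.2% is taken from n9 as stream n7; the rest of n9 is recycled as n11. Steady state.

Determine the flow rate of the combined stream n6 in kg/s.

906.1 kg/s

nitrogen enters only via n13 and leaves only via the purge: 392×0.233 = 0.232×(nitrogen in n9), and the separator passes all nitrogen, so nitrogen in n6 = nitrogen in n9 = 393.69 kg/s.
methanol in n6: m_A = 392×0.767 + (1−0.232)·(1−0.462)·m_A, so m_A = 300.66/0.5868 = 512.37 kg/s.
n6 = 512.37 + 393.69 = 906.05 kg/s.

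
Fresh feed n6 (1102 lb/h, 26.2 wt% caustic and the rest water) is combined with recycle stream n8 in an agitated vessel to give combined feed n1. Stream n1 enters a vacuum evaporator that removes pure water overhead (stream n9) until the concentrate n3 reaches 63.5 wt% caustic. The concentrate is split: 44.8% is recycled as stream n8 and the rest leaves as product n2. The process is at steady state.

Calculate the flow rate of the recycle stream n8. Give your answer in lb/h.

Overall caustic balance (none leaves overhead): caustic in fresh feed = caustic in product, i.e. 1102×0.262 = (1−0.448)·n3·0.635.
n3 = 288.72/(0.635×0.552) = 823.7 lb/h.
Recycle n8 = 0.448×823.7 = 369.02 lb/h.

369 lb/h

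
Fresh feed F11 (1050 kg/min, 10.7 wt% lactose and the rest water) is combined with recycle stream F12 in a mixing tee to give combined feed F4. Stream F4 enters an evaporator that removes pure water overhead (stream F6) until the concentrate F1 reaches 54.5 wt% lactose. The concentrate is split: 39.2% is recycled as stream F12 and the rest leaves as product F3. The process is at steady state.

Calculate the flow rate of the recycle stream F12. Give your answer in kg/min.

Overall lactose balance (none leaves overhead): lactose in fresh feed = lactose in product, i.e. 1050×0.107 = (1−0.392)·F1·0.545.
F1 = 112.35/(0.545×0.608) = 339.06 kg/min.
Recycle F12 = 0.392×339.06 = 132.91 kg/min.

132.9 kg/min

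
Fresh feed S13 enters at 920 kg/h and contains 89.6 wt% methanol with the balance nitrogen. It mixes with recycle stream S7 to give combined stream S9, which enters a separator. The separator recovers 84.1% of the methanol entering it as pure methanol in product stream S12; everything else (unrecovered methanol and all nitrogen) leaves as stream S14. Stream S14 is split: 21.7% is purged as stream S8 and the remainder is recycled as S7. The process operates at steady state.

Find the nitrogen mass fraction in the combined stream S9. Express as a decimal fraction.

nitrogen enters only via S13 and leaves only via the purge: 920×0.104 = 0.217×(nitrogen in S14), and the separator passes all nitrogen, so nitrogen in S9 = nitrogen in S14 = 440.92 kg/h.
methanol in S9: m_A = 920×0.896 + (1−0.217)·(1−0.841)·m_A, so m_A = 824.32/0.8755 = 941.54 kg/h.
S9 = 941.54 + 440.92 = 1382.5 kg/h.
nitrogen fraction in S9 = 440.92/1382.5 = 0.3189.

0.3189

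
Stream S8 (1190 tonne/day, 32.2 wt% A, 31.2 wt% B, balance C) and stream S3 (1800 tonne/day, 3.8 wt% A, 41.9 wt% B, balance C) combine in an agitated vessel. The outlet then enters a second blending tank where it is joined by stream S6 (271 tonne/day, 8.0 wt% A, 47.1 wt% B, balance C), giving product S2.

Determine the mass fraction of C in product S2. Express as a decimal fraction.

Overall, product flow = 3261 tonne/day.
C in = 1190×0.366 + 1800×0.543 + 271×0.449 = 1534.6 tonne/day.
C fraction in S2 = 0.471.

0.471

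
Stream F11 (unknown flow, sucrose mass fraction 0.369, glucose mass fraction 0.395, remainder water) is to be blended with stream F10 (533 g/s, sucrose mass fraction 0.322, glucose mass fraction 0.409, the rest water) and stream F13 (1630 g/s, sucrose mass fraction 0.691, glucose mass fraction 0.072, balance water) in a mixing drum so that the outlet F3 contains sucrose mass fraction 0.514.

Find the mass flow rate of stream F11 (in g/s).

1284 g/s

Let F11 be the unknown flow. Total out = 2163 + F11.
sucrose balance: 1298 + 0.369·F11 = 0.514·(2163 + F11)
(0.369 − 0.514)·F11 = 0.514×2163 − 1298 = -186.17
F11 = -186.17 / -0.145 = 1284 g/s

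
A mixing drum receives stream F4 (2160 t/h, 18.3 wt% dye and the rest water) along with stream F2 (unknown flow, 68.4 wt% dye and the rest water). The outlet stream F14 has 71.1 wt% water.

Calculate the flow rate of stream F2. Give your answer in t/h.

Let F2 be the unknown flow. Total out = 2160 + F2.
water balance: 1764.7 + 0.316·F2 = 0.711·(2160 + F2)
(0.316 − 0.711)·F2 = 0.711×2160 − 1764.7 = -228.96
F2 = -228.96 / -0.395 = 579.65 t/h

579.6 t/h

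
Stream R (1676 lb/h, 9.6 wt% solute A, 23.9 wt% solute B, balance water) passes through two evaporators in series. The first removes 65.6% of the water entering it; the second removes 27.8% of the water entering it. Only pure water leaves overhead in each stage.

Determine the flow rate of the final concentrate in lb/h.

water in feed = 1676×0.665 = 1114.5 lb/h.
After stage 1: water left = (1−0.656)×1114.5 = 383.4; stream total = 944.86 lb/h.
After stage 2: water left = (1−0.278)×383.4 = 276.82; final concentrate = 838.28 lb/h.

838.3 lb/h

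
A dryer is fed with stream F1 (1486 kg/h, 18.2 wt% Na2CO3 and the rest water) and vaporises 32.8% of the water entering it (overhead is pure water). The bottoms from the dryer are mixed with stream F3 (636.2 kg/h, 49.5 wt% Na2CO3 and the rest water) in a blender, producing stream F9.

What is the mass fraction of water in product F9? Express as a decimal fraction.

0.6604

Vapour removed = 0.328×0.818×1486 = 398.7 kg/h; concentrate = 1087.3 kg/h.
water reaching the mixer = 816.85 (from concentrate) + 636.2×0.505 = 1138.1 kg/h.
Product flow = 1087.3 + 636.2 = 1723.5 kg/h; water fraction = 0.6604.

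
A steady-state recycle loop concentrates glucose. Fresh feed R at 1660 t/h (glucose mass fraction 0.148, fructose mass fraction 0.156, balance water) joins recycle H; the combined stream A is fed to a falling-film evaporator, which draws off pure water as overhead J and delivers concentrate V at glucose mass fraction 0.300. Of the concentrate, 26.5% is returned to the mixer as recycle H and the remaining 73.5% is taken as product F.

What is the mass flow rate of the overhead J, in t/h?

Overall glucose balance (none leaves overhead): glucose in fresh feed = glucose in product, i.e. 1660×0.148 = (1−0.265)·V·0.300.
V = 245.68/(0.300×0.735) = 1114.2 t/h.
Recycle H = 0.265×1114.2 = 295.26 t/h.
Combined feed A = 1660 + 295.26 = 1955.3 t/h.
Overhead J = A − V = 1955.3 − 1114.2 = 841.07 t/h.

841.1 t/h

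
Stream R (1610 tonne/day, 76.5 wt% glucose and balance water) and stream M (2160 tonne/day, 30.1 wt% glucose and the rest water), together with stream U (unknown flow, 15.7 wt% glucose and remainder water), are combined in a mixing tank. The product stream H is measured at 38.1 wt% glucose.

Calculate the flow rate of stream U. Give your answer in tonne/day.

Let U be the unknown flow. Total out = 3770 + U.
glucose balance: 1881.8 + 0.157·U = 0.381·(3770 + U)
(0.157 − 0.381)·U = 0.381×3770 − 1881.8 = -445.44
U = -445.44 / -0.224 = 1988.6 tonne/day

1989 tonne/day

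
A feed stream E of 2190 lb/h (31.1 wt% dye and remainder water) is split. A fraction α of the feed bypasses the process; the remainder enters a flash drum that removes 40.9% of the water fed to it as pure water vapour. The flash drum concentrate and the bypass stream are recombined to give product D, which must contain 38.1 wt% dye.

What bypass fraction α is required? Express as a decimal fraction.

0.348

All 2190×0.311 = 681.09 lb/h of dye reaches D, so D = 681.09/0.381 = 1787.6 lb/h and vapour = 402.36 lb/h.
The evaporator receives (1−α)·2190 of feed at 0.689 water and removes 0.409 of that water:
0.409×0.689×(1−α)×2190 = 402.36
(1−α) = 402.36/617.14 = 0.6520;  α = 0.3480.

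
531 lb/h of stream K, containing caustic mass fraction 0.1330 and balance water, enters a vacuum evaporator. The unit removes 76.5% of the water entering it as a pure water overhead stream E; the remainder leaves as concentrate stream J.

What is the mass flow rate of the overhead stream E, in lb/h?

352.2 lb/h

water entering = 531×0.867 = 460.38 lb/h; overhead removed = 0.765×460.38 = 352.19 lb/h.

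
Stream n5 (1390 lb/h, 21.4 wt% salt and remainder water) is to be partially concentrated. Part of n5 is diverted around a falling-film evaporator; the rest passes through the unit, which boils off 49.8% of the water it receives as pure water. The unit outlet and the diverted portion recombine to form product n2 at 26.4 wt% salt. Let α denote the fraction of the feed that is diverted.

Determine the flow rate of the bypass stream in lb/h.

All 1390×0.214 = 297.46 lb/h of salt reaches n2, so n2 = 297.46/0.264 = 1126.7 lb/h and vapour = 263.26 lb/h.
The evaporator receives (1−α)·1390 of feed at 0.786 water and removes 0.498 of that water:
0.498×0.786×(1−α)×1390 = 263.26
(1−α) = 263.26/544.08 = 0.4839;  α = 0.5161.
Bypass flow = 0.5161×1390 = 717.44 lb/h.

717.4 lb/h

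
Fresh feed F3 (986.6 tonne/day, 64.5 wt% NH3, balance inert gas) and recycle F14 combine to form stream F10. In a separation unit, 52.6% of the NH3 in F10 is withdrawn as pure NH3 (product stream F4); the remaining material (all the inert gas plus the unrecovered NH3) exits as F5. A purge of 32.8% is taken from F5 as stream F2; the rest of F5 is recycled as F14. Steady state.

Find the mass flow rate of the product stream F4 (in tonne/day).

491.2 tonne/day

NH3 in F10: m_A = 986.6×0.645 + (1−0.328)·(1−0.526)·m_A, so m_A = 636.36/0.6815 = 933.8 tonne/day.
Product F4 = 0.526×933.8 = 491.18 tonne/day.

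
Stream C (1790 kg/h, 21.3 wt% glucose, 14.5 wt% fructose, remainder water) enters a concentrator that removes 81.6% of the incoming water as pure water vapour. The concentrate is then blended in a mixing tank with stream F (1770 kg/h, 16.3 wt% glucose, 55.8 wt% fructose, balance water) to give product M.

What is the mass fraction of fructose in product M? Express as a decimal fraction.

Vapour removed = 0.816×0.642×1790 = 937.73 kg/h; concentrate = 852.27 kg/h.
fructose reaching the mixer = 259.55 (from concentrate) + 1770×0.558 = 1247.2 kg/h.
Product flow = 852.27 + 1770 = 2622.3 kg/h; fructose fraction = 0.476.

0.476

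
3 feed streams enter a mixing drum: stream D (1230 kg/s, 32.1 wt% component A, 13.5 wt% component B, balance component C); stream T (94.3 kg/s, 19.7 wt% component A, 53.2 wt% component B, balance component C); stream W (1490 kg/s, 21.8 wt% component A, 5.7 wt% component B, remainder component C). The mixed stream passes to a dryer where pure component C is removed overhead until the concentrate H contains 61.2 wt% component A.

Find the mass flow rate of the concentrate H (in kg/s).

1206 kg/s

component A entering = 1230×0.321 + 94.3×0.197 + 1490×0.218 = 738.23 kg/s.
All component A reports to H, so H = 738.23/0.612 = 1206.3 kg/s.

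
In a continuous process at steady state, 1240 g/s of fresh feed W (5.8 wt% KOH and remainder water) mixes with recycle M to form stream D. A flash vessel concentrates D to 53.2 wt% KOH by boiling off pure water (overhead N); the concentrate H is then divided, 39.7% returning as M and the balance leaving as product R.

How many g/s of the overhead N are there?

1105 g/s

Overall KOH balance (none leaves overhead): KOH in fresh feed = KOH in product, i.e. 1240×0.058 = (1−0.397)·H·0.532.
H = 71.92/(0.532×0.603) = 224.19 g/s.
Recycle M = 0.397×224.19 = 89.004 g/s.
Combined feed D = 1240 + 89.004 = 1329 g/s.
Overhead N = D − H = 1329 − 224.19 = 1104.8 g/s.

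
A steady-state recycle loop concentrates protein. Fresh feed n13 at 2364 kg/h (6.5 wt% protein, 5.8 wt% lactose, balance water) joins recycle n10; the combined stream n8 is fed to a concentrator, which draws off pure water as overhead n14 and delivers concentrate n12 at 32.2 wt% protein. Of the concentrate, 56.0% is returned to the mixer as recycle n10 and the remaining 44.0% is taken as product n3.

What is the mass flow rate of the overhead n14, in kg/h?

Overall protein balance (none leaves overhead): protein in fresh feed = protein in product, i.e. 2364×0.065 = (1−0.560)·n12·0.322.
n12 = 153.66/(0.322×0.440) = 1084.6 kg/h.
Recycle n10 = 0.560×1084.6 = 607.35 kg/h.
Combined feed n8 = 2364 + 607.35 = 2971.4 kg/h.
Overhead n14 = n8 − n12 = 2971.4 − 1084.6 = 1886.8 kg/h.

1887 kg/h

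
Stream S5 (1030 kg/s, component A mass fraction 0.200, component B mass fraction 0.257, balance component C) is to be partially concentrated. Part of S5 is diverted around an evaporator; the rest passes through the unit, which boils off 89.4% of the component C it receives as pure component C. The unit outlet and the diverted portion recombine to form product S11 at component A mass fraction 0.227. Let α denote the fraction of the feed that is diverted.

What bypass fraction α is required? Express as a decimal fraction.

All 1030×0.200 = 206 kg/s of component A reaches S11, so S11 = 206/0.227 = 907.49 kg/s and vapour = 122.51 kg/s.
The evaporator receives (1−α)·1030 of feed at 0.543 component C and removes 0.894 of that component C:
0.894×0.543×(1−α)×1030 = 122.51
(1−α) = 122.51/500.01 = 0.2450;  α = 0.7550.

0.755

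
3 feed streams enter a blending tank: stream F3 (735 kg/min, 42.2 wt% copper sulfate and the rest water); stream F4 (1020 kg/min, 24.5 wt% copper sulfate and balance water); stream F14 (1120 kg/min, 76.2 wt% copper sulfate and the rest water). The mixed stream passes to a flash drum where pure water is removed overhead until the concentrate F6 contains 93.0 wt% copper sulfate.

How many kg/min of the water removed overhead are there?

copper sulfate entering = 735×0.422 + 1020×0.245 + 1120×0.762 = 1413.5 kg/min.
All copper sulfate reports to F6, so F6 = 1413.5/0.930 = 1519.9 kg/min.
Total feed = 2875 kg/min; overhead = 2875 − 1519.9 = 1355.1 kg/min.

1355 kg/min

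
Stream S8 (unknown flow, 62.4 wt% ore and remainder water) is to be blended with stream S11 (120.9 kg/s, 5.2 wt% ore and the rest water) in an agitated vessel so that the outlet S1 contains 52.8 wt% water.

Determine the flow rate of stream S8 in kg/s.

334.1 kg/s

Let S8 be the unknown flow. Total out = 120.9 + S8.
water balance: 114.61 + 0.376·S8 = 0.528·(120.9 + S8)
(0.376 − 0.528)·S8 = 0.528×120.9 − 114.61 = -50.778
S8 = -50.778 / -0.152 = 334.07 kg/s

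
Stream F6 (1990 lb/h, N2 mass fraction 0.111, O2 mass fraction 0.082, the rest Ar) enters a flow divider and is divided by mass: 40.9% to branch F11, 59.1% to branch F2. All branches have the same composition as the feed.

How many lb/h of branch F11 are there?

813.9 lb/h

Branch F11 flow = 0.409×1990 = 813.91 lb/h.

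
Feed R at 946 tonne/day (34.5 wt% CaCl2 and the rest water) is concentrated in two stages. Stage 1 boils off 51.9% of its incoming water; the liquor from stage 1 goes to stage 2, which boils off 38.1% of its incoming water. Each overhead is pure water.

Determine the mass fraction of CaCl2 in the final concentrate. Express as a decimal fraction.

0.639

water in feed = 946×0.655 = 619.63 tonne/day.
After stage 1: water left = (1−0.519)×619.63 = 298.04; stream total = 624.41 tonne/day.
After stage 2: water left = (1−0.381)×298.04 = 184.49; final concentrate = 510.86 tonne/day.
CaCl2 fraction = 326.37/510.86 = 0.639.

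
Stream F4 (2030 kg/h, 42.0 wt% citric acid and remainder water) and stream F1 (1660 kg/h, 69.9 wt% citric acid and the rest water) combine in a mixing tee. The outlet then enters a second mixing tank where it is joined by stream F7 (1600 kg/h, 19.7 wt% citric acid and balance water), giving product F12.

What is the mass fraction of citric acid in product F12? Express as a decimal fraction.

Overall, product flow = 5290 kg/h.
citric acid in = 2030×0.420 + 1660×0.699 + 1600×0.197 = 2328.1 kg/h.
citric acid fraction in F12 = 0.440.

0.440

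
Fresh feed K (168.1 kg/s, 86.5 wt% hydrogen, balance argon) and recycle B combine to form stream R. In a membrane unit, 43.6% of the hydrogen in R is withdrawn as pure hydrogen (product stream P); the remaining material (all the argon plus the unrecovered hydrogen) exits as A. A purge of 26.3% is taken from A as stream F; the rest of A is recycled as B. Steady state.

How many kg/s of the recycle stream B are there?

argon enters only via K and leaves only via the purge: 168.1×0.135 = 0.263×(argon in A), and the membrane unit passes all argon, so argon in R = argon in A = 86.287 kg/s.
hydrogen in R: m_A = 168.1×0.865 + (1−0.263)·(1−0.436)·m_A, so m_A = 145.41/0.5843 = 248.84 kg/s.
A = (1−0.436)×248.84 + 86.287 = 226.63 kg/s.
Recycle B = (1−0.263)×226.63 = 167.03 kg/s.

167 kg/s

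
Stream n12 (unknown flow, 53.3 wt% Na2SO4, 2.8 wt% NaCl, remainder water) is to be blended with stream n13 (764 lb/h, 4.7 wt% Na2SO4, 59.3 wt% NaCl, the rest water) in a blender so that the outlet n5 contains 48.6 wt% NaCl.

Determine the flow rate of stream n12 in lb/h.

178.5 lb/h

Let n12 be the unknown flow. Total out = 764 + n12.
NaCl balance: 453.05 + 0.028·n12 = 0.486·(764 + n12)
(0.028 − 0.486)·n12 = 0.486×764 − 453.05 = -81.748
n12 = -81.748 / -0.458 = 178.49 lb/h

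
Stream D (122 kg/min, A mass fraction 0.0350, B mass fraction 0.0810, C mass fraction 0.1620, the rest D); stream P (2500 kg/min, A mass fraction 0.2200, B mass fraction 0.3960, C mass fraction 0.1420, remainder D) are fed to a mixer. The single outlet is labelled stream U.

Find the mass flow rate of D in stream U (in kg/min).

693.1 kg/min

D out = D in = 122×0.722 + 2500×0.242 = 693.08 kg/min.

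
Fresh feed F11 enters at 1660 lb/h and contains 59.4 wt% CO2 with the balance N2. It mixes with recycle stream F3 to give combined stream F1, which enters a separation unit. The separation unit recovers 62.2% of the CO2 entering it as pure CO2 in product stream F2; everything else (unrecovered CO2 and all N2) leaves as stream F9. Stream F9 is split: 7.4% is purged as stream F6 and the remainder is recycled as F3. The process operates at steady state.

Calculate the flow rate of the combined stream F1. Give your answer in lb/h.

10620 lb/h

N2 enters only via F11 and leaves only via the purge: 1660×0.406 = 0.074×(N2 in F9), and the separation unit passes all N2, so N2 in F1 = N2 in F9 = 9107.6 lb/h.
CO2 in F1: m_A = 1660×0.594 + (1−0.074)·(1−0.622)·m_A, so m_A = 986.04/0.6500 = 1517 lb/h.
F1 = 1517 + 9107.6 = 10625 lb/h.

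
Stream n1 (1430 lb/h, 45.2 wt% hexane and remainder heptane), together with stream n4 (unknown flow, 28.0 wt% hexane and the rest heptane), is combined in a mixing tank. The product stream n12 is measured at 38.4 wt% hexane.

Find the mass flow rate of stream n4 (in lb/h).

935 lb/h

Let n4 be the unknown flow. Total out = 1430 + n4.
hexane balance: 646.36 + 0.280·n4 = 0.384·(1430 + n4)
(0.280 − 0.384)·n4 = 0.384×1430 − 646.36 = -97.24
n4 = -97.24 / -0.104 = 935 lb/h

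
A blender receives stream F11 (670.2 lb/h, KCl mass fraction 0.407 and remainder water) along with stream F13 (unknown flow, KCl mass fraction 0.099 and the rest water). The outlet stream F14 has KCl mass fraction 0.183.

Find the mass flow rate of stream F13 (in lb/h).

Let F13 be the unknown flow. Total out = 670.2 + F13.
KCl balance: 272.77 + 0.099·F13 = 0.183·(670.2 + F13)
(0.099 − 0.183)·F13 = 0.183×670.2 − 272.77 = -150.12
F13 = -150.12 / -0.084 = 1787.2 lb/h

1787 lb/h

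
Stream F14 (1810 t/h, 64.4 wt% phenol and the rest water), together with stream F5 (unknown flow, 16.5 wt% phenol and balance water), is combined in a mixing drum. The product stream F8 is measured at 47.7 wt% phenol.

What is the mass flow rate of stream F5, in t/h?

Let F5 be the unknown flow. Total out = 1810 + F5.
phenol balance: 1165.6 + 0.165·F5 = 0.477·(1810 + F5)
(0.165 − 0.477)·F5 = 0.477×1810 − 1165.6 = -302.27
F5 = -302.27 / -0.312 = 968.81 t/h

968.8 t/h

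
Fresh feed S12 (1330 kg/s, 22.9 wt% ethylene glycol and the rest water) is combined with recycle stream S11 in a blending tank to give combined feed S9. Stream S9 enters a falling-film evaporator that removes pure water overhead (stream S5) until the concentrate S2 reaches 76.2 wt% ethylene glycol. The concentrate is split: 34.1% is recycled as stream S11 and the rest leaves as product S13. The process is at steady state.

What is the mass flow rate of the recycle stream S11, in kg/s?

206.8 kg/s

Overall ethylene glycol balance (none leaves overhead): ethylene glycol in fresh feed = ethylene glycol in product, i.e. 1330×0.229 = (1−0.341)·S2·0.762.
S2 = 304.57/(0.762×0.659) = 606.52 kg/s.
Recycle S11 = 0.341×606.52 = 206.82 kg/s.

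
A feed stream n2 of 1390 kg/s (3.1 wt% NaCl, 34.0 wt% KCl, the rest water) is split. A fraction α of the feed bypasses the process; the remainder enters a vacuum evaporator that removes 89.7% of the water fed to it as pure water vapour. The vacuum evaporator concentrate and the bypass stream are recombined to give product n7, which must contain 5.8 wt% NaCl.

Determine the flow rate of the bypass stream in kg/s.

All 1390×0.031 = 43.09 kg/s of NaCl reaches n7, so n7 = 43.09/0.058 = 742.93 kg/s and vapour = 647.07 kg/s.
The evaporator receives (1−α)·1390 of feed at 0.629 water and removes 0.897 of that water:
0.897×0.629×(1−α)×1390 = 647.07
(1−α) = 647.07/784.26 = 0.8251;  α = 0.1749.
Bypass flow = 0.1749×1390 = 243.15 kg/s.

243.1 kg/s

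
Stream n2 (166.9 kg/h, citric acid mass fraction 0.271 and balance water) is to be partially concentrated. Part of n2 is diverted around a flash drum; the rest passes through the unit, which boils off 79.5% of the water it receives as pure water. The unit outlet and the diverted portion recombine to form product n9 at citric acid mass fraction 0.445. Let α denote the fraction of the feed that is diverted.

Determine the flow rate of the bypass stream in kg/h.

54.3 kg/h

All 166.9×0.271 = 45.23 kg/h of citric acid reaches n9, so n9 = 45.23/0.445 = 101.64 kg/h and vapour = 65.26 kg/h.
The evaporator receives (1−α)·166.9 of feed at 0.729 water and removes 0.795 of that water:
0.795×0.729×(1−α)×166.9 = 65.26
(1−α) = 65.26/96.728 = 0.6747;  α = 0.3253.
Bypass flow = 0.3253×166.9 = 54.297 kg/h.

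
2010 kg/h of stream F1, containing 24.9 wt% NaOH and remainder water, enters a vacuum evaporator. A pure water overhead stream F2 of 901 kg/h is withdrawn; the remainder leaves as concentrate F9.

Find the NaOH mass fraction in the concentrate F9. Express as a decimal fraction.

NaOH is not removed: 2010×0.249 = 500.49 kg/h of NaOH enters F9.
Concentrate = 2010 − 901 = 1109 kg/h.
Mass fraction = 500.49/1109 = 0.451.

0.451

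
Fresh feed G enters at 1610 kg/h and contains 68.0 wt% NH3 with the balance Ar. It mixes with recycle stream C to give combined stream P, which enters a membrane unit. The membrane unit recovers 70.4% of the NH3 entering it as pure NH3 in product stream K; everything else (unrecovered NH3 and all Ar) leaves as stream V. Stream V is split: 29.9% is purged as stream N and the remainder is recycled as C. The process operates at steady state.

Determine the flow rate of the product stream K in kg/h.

972.5 kg/h

NH3 in P: m_A = 1610×0.680 + (1−0.299)·(1−0.704)·m_A, so m_A = 1094.8/0.7925 = 1381.4 kg/h.
Product K = 0.704×1381.4 = 972.54 kg/h.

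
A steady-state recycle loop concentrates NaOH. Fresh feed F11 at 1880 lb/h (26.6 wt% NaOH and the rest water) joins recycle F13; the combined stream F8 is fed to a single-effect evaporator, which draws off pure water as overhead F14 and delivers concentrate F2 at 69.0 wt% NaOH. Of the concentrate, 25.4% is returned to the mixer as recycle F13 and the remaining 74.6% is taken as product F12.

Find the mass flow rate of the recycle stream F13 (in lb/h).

Overall NaOH balance (none leaves overhead): NaOH in fresh feed = NaOH in product, i.e. 1880×0.266 = (1−0.254)·F2·0.690.
F2 = 500.08/(0.690×0.746) = 971.52 lb/h.
Recycle F13 = 0.254×971.52 = 246.77 lb/h.

246.8 lb/h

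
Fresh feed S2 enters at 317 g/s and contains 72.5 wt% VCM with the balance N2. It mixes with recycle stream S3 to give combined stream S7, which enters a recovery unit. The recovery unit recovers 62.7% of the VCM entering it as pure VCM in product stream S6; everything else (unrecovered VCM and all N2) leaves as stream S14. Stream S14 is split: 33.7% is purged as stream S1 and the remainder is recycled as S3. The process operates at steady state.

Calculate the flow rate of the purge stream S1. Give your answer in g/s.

N2 enters only via S2 and leaves only via the purge: 317×0.275 = 0.337×(N2 in S14), and the recovery unit passes all N2, so N2 in S7 = N2 in S14 = 258.68 g/s.
VCM in S7: m_A = 317×0.725 + (1−0.337)·(1−0.627)·m_A, so m_A = 229.82/0.7527 = 305.33 g/s.
S14 = (1−0.627)×305.33 + 258.68 = 372.57 g/s.
Purge S1 = 0.337×372.57 = 125.56 g/s.

125.6 g/s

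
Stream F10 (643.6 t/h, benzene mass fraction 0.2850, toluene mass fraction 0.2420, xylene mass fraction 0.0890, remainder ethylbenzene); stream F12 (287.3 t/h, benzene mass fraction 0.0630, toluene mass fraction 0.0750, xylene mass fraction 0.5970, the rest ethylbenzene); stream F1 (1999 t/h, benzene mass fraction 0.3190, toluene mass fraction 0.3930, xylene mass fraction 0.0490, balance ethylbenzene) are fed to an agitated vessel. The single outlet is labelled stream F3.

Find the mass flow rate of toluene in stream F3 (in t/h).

962.9 t/h

toluene out = toluene in = 643.6×0.242 + 287.3×0.075 + 1999×0.393 = 962.91 t/h.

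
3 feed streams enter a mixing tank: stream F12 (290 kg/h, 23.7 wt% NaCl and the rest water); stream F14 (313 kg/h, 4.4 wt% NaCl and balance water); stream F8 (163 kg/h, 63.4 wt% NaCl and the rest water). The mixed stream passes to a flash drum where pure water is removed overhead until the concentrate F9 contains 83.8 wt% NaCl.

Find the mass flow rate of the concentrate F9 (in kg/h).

221.8 kg/h

NaCl entering = 290×0.237 + 313×0.044 + 163×0.634 = 185.84 kg/h.
All NaCl reports to F9, so F9 = 185.84/0.838 = 221.77 kg/h.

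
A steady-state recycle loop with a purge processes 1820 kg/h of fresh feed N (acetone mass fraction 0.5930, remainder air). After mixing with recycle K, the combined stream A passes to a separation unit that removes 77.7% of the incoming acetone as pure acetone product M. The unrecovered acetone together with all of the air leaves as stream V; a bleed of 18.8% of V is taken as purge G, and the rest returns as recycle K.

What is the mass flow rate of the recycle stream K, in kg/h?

3438 kg/h

air enters only via N and leaves only via the purge: 1820×0.407 = 0.188×(air in V), and the separation unit passes all air, so air in A = air in V = 3940.1 kg/h.
acetone in A: m_A = 1820×0.593 + (1−0.188)·(1−0.777)·m_A, so m_A = 1079.3/0.8189 = 1317.9 kg/h.
V = (1−0.777)×1317.9 + 3940.1 = 4234 kg/h.
Recycle K = (1−0.188)×4234 = 3438 kg/h.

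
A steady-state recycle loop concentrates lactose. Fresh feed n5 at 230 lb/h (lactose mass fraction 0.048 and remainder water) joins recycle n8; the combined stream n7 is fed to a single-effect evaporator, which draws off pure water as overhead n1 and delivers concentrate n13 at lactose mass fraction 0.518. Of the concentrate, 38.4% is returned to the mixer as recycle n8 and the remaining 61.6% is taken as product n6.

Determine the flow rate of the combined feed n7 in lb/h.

Overall lactose balance (none leaves overhead): lactose in fresh feed = lactose in product, i.e. 230×0.048 = (1−0.384)·n13·0.518.
n13 = 11.04/(0.518×0.616) = 34.599 lb/h.
Recycle n8 = 0.384×34.599 = 13.286 lb/h.
Combined feed n7 = 230 + 13.286 = 243.29 lb/h.

243.3 lb/h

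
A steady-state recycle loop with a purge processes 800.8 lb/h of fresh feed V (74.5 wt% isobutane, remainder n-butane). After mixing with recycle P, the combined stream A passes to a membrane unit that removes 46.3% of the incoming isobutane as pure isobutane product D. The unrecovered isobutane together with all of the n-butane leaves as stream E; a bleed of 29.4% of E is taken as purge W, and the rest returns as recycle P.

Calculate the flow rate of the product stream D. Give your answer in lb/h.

isobutane in A: m_A = 800.8×0.745 + (1−0.294)·(1−0.463)·m_A, so m_A = 596.6/0.6209 = 960.89 lb/h.
Product D = 0.463×960.89 = 444.89 lb/h.

444.9 lb/h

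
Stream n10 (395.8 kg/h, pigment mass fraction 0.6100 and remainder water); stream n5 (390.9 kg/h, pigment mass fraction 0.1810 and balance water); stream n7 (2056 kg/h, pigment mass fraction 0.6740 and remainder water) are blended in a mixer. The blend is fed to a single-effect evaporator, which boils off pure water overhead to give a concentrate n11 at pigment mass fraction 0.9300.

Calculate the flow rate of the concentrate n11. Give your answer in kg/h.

1826 kg/h

pigment entering = 395.8×0.610 + 390.9×0.181 + 2056×0.674 = 1697.9 kg/h.
All pigment reports to n11, so n11 = 1697.9/0.930 = 1825.7 kg/h.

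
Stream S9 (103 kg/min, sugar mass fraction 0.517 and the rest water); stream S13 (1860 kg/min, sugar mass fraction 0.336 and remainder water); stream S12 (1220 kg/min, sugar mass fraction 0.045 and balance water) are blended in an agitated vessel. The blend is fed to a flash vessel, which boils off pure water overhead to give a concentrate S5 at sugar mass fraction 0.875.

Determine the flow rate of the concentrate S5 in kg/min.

837.8 kg/min

sugar entering = 103×0.517 + 1860×0.336 + 1220×0.045 = 733.11 kg/min.
All sugar reports to S5, so S5 = 733.11/0.875 = 837.84 kg/min.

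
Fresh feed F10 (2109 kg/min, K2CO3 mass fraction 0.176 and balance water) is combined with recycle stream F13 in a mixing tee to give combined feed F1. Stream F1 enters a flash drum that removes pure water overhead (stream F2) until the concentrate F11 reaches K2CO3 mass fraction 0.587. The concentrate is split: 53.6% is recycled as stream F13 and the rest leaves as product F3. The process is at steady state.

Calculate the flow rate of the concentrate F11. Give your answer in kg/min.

Overall K2CO3 balance (none leaves overhead): K2CO3 in fresh feed = K2CO3 in product, i.e. 2109×0.176 = (1−0.536)·F11·0.587.
F11 = 371.18/(0.587×0.464) = 1362.8 kg/min.

1363 kg/min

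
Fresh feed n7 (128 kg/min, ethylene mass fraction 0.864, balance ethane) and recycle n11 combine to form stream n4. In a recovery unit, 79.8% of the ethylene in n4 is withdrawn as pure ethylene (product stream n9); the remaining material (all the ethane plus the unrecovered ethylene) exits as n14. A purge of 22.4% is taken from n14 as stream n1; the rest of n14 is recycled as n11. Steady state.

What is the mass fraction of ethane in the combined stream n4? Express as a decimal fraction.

0.372

ethane enters only via n7 and leaves only via the purge: 128×0.136 = 0.224×(ethane in n14), and the recovery unit passes all ethane, so ethane in n4 = ethane in n14 = 77.714 kg/min.
ethylene in n4: m_A = 128×0.864 + (1−0.224)·(1−0.798)·m_A, so m_A = 110.59/0.8432 = 131.15 kg/min.
n4 = 131.15 + 77.714 = 208.86 kg/min.
ethane fraction in n4 = 77.714/208.86 = 0.372.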